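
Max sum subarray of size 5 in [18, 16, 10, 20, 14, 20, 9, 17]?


[0:5]: 78
[1:6]: 80
[2:7]: 73
[3:8]: 80

Max: 80 at [1:6]


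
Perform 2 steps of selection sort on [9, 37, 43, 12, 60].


Initial: [9, 37, 43, 12, 60]
Step 1: min=9 at 0
  Swap: [9, 37, 43, 12, 60]
Step 2: min=12 at 3
  Swap: [9, 12, 43, 37, 60]

After 2 steps: [9, 12, 43, 37, 60]


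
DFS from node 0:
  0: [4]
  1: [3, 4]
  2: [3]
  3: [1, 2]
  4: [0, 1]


Visit 0, push [4]
Visit 4, push [1]
Visit 1, push [3]
Visit 3, push [2]
Visit 2, push []

DFS order: [0, 4, 1, 3, 2]


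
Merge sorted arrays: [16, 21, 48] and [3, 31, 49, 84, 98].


Take 3 from B
Take 16 from A
Take 21 from A
Take 31 from B
Take 48 from A

Merged: [3, 16, 21, 31, 48, 49, 84, 98]


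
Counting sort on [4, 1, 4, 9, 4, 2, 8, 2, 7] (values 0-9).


Input: [4, 1, 4, 9, 4, 2, 8, 2, 7]
Counts: [0, 1, 2, 0, 3, 0, 0, 1, 1, 1]

Sorted: [1, 2, 2, 4, 4, 4, 7, 8, 9]


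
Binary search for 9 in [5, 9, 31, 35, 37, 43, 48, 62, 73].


Step 1: lo=0, hi=8, mid=4, val=37
Step 2: lo=0, hi=3, mid=1, val=9

Found at index 1


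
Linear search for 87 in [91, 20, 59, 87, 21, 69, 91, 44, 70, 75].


i=0: 91!=87
i=1: 20!=87
i=2: 59!=87
i=3: 87==87 found!

Found at 3, 4 comps


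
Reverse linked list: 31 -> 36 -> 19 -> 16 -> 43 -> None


Step 1: curr=31, set curr.next=prev(None) | reversed so far: 31
Step 2: curr=36, set curr.next=prev(31) | reversed so far: 36 -> 31
Step 3: curr=19, set curr.next=prev(36) | reversed so far: 19 -> 36 -> 31
Step 4: curr=16, set curr.next=prev(19) | reversed so far: 16 -> 19 -> 36 -> 31
Step 5: curr=43, set curr.next=prev(16) | reversed so far: 43 -> 16 -> 19 -> 36 -> 31

43 -> 16 -> 19 -> 36 -> 31 -> None


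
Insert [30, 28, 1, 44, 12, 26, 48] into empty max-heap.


Insert 30: [30]
Insert 28: [30, 28]
Insert 1: [30, 28, 1]
Insert 44: [44, 30, 1, 28]
Insert 12: [44, 30, 1, 28, 12]
Insert 26: [44, 30, 26, 28, 12, 1]
Insert 48: [48, 30, 44, 28, 12, 1, 26]

Final heap: [48, 30, 44, 28, 12, 1, 26]


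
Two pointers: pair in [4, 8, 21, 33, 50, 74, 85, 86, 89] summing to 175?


lo=0(4)+hi=8(89)=93
lo=1(8)+hi=8(89)=97
lo=2(21)+hi=8(89)=110
lo=3(33)+hi=8(89)=122
lo=4(50)+hi=8(89)=139
lo=5(74)+hi=8(89)=163
lo=6(85)+hi=8(89)=174
lo=7(86)+hi=8(89)=175

Yes: 86+89=175


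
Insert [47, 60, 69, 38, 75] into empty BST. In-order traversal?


Insert 47: root
Insert 60: R from 47
Insert 69: R from 47 -> R from 60
Insert 38: L from 47
Insert 75: R from 47 -> R from 60 -> R from 69

In-order: [38, 47, 60, 69, 75]


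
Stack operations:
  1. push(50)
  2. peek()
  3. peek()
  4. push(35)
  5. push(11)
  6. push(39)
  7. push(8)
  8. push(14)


push(50) -> [50]
peek()->50
peek()->50
push(35) -> [50, 35]
push(11) -> [50, 35, 11]
push(39) -> [50, 35, 11, 39]
push(8) -> [50, 35, 11, 39, 8]
push(14) -> [50, 35, 11, 39, 8, 14]

Final stack: [50, 35, 11, 39, 8, 14]


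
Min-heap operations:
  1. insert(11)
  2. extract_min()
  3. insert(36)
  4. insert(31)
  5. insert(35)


insert(11) -> [11]
extract_min()->11, []
insert(36) -> [36]
insert(31) -> [31, 36]
insert(35) -> [31, 36, 35]

Final heap: [31, 36, 35]


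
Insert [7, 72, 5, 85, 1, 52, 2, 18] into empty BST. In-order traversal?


Insert 7: root
Insert 72: R from 7
Insert 5: L from 7
Insert 85: R from 7 -> R from 72
Insert 1: L from 7 -> L from 5
Insert 52: R from 7 -> L from 72
Insert 2: L from 7 -> L from 5 -> R from 1
Insert 18: R from 7 -> L from 72 -> L from 52

In-order: [1, 2, 5, 7, 18, 52, 72, 85]


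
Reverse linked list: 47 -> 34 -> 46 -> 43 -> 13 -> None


Step 1: curr=47, set curr.next=prev(None) | reversed so far: 47
Step 2: curr=34, set curr.next=prev(47) | reversed so far: 34 -> 47
Step 3: curr=46, set curr.next=prev(34) | reversed so far: 46 -> 34 -> 47
Step 4: curr=43, set curr.next=prev(46) | reversed so far: 43 -> 46 -> 34 -> 47
Step 5: curr=13, set curr.next=prev(43) | reversed so far: 13 -> 43 -> 46 -> 34 -> 47

13 -> 43 -> 46 -> 34 -> 47 -> None


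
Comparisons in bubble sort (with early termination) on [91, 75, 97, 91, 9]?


Algorithm: bubble sort (with early termination)
Input: [91, 75, 97, 91, 9]
Sorted: [9, 75, 91, 91, 97]

10


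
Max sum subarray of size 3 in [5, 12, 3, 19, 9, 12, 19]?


[0:3]: 20
[1:4]: 34
[2:5]: 31
[3:6]: 40
[4:7]: 40

Max: 40 at [3:6]


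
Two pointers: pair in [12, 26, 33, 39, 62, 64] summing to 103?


lo=0(12)+hi=5(64)=76
lo=1(26)+hi=5(64)=90
lo=2(33)+hi=5(64)=97
lo=3(39)+hi=5(64)=103

Yes: 39+64=103


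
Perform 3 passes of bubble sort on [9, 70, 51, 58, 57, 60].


Initial: [9, 70, 51, 58, 57, 60]
Pass 1: [9, 51, 58, 57, 60, 70] (4 swaps)
Pass 2: [9, 51, 57, 58, 60, 70] (1 swaps)
Pass 3: [9, 51, 57, 58, 60, 70] (0 swaps)

After 3 passes: [9, 51, 57, 58, 60, 70]


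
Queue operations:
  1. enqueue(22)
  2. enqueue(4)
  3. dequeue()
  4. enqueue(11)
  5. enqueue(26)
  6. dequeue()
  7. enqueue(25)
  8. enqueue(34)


enqueue(22) -> [22]
enqueue(4) -> [22, 4]
dequeue()->22, [4]
enqueue(11) -> [4, 11]
enqueue(26) -> [4, 11, 26]
dequeue()->4, [11, 26]
enqueue(25) -> [11, 26, 25]
enqueue(34) -> [11, 26, 25, 34]

Final queue: [11, 26, 25, 34]


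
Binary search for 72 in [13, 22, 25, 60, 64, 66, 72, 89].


Step 1: lo=0, hi=7, mid=3, val=60
Step 2: lo=4, hi=7, mid=5, val=66
Step 3: lo=6, hi=7, mid=6, val=72

Found at index 6


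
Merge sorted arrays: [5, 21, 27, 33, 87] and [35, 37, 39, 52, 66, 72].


Take 5 from A
Take 21 from A
Take 27 from A
Take 33 from A
Take 35 from B
Take 37 from B
Take 39 from B
Take 52 from B
Take 66 from B
Take 72 from B

Merged: [5, 21, 27, 33, 35, 37, 39, 52, 66, 72, 87]


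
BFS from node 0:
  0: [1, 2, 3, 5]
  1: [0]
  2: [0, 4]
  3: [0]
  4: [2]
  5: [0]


Visit 0, enqueue [1, 2, 3, 5]
Visit 1, enqueue []
Visit 2, enqueue [4]
Visit 3, enqueue []
Visit 5, enqueue []
Visit 4, enqueue []

BFS order: [0, 1, 2, 3, 5, 4]


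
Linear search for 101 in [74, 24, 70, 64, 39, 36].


i=0: 74!=101
i=1: 24!=101
i=2: 70!=101
i=3: 64!=101
i=4: 39!=101
i=5: 36!=101

Not found, 6 comps


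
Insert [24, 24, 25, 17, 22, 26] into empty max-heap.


Insert 24: [24]
Insert 24: [24, 24]
Insert 25: [25, 24, 24]
Insert 17: [25, 24, 24, 17]
Insert 22: [25, 24, 24, 17, 22]
Insert 26: [26, 24, 25, 17, 22, 24]

Final heap: [26, 24, 25, 17, 22, 24]


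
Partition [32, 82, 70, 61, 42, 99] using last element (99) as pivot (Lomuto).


Pivot: 99
  32 <= 99: advance i (no swap)
  82 <= 99: advance i (no swap)
  70 <= 99: advance i (no swap)
  61 <= 99: advance i (no swap)
  42 <= 99: advance i (no swap)
Place pivot at 5: [32, 82, 70, 61, 42, 99]

Partitioned: [32, 82, 70, 61, 42, 99]


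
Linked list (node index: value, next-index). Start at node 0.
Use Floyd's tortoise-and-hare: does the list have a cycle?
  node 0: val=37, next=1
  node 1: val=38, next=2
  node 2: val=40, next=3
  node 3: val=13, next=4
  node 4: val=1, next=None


Floyd's tortoise (slow, +1) and hare (fast, +2):
  init: slow=0, fast=0
  step 1: slow=1, fast=2
  step 2: slow=2, fast=4
  step 3: fast -> None, no cycle

Cycle: no


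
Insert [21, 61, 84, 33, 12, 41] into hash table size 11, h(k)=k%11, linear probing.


Insert 21: h=10 -> slot 10
Insert 61: h=6 -> slot 6
Insert 84: h=7 -> slot 7
Insert 33: h=0 -> slot 0
Insert 12: h=1 -> slot 1
Insert 41: h=8 -> slot 8

Table: [33, 12, None, None, None, None, 61, 84, 41, None, 21]


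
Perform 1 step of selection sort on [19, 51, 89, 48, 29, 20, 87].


Initial: [19, 51, 89, 48, 29, 20, 87]
Step 1: min=19 at 0
  Swap: [19, 51, 89, 48, 29, 20, 87]

After 1 step: [19, 51, 89, 48, 29, 20, 87]


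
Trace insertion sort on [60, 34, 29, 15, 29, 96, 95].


Initial: [60, 34, 29, 15, 29, 96, 95]
Insert 34: [34, 60, 29, 15, 29, 96, 95]
Insert 29: [29, 34, 60, 15, 29, 96, 95]
Insert 15: [15, 29, 34, 60, 29, 96, 95]
Insert 29: [15, 29, 29, 34, 60, 96, 95]
Insert 96: [15, 29, 29, 34, 60, 96, 95]
Insert 95: [15, 29, 29, 34, 60, 95, 96]

Sorted: [15, 29, 29, 34, 60, 95, 96]


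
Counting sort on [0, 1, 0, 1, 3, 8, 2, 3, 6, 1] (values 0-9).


Input: [0, 1, 0, 1, 3, 8, 2, 3, 6, 1]
Counts: [2, 3, 1, 2, 0, 0, 1, 0, 1, 0]

Sorted: [0, 0, 1, 1, 1, 2, 3, 3, 6, 8]


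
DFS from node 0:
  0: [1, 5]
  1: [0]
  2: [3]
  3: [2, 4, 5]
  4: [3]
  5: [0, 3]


Visit 0, push [5, 1]
Visit 1, push []
Visit 5, push [3]
Visit 3, push [4, 2]
Visit 2, push []
Visit 4, push []

DFS order: [0, 1, 5, 3, 2, 4]


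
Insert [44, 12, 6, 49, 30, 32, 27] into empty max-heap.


Insert 44: [44]
Insert 12: [44, 12]
Insert 6: [44, 12, 6]
Insert 49: [49, 44, 6, 12]
Insert 30: [49, 44, 6, 12, 30]
Insert 32: [49, 44, 32, 12, 30, 6]
Insert 27: [49, 44, 32, 12, 30, 6, 27]

Final heap: [49, 44, 32, 12, 30, 6, 27]


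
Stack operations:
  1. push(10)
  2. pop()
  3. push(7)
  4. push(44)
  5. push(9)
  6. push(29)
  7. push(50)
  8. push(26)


push(10) -> [10]
pop()->10, []
push(7) -> [7]
push(44) -> [7, 44]
push(9) -> [7, 44, 9]
push(29) -> [7, 44, 9, 29]
push(50) -> [7, 44, 9, 29, 50]
push(26) -> [7, 44, 9, 29, 50, 26]

Final stack: [7, 44, 9, 29, 50, 26]


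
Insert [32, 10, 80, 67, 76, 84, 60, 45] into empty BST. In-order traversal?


Insert 32: root
Insert 10: L from 32
Insert 80: R from 32
Insert 67: R from 32 -> L from 80
Insert 76: R from 32 -> L from 80 -> R from 67
Insert 84: R from 32 -> R from 80
Insert 60: R from 32 -> L from 80 -> L from 67
Insert 45: R from 32 -> L from 80 -> L from 67 -> L from 60

In-order: [10, 32, 45, 60, 67, 76, 80, 84]


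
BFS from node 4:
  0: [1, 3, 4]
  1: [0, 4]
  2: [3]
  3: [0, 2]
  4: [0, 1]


Visit 4, enqueue [0, 1]
Visit 0, enqueue [3]
Visit 1, enqueue []
Visit 3, enqueue [2]
Visit 2, enqueue []

BFS order: [4, 0, 1, 3, 2]


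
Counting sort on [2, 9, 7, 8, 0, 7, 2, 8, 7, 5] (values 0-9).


Input: [2, 9, 7, 8, 0, 7, 2, 8, 7, 5]
Counts: [1, 0, 2, 0, 0, 1, 0, 3, 2, 1]

Sorted: [0, 2, 2, 5, 7, 7, 7, 8, 8, 9]


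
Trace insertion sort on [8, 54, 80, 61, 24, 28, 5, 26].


Initial: [8, 54, 80, 61, 24, 28, 5, 26]
Insert 54: [8, 54, 80, 61, 24, 28, 5, 26]
Insert 80: [8, 54, 80, 61, 24, 28, 5, 26]
Insert 61: [8, 54, 61, 80, 24, 28, 5, 26]
Insert 24: [8, 24, 54, 61, 80, 28, 5, 26]
Insert 28: [8, 24, 28, 54, 61, 80, 5, 26]
Insert 5: [5, 8, 24, 28, 54, 61, 80, 26]
Insert 26: [5, 8, 24, 26, 28, 54, 61, 80]

Sorted: [5, 8, 24, 26, 28, 54, 61, 80]


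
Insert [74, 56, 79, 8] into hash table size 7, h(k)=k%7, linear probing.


Insert 74: h=4 -> slot 4
Insert 56: h=0 -> slot 0
Insert 79: h=2 -> slot 2
Insert 8: h=1 -> slot 1

Table: [56, 8, 79, None, 74, None, None]


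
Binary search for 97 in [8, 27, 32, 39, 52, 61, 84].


Step 1: lo=0, hi=6, mid=3, val=39
Step 2: lo=4, hi=6, mid=5, val=61
Step 3: lo=6, hi=6, mid=6, val=84

Not found


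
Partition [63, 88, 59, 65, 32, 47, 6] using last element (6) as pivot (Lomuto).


Pivot: 6
Place pivot at 0: [6, 88, 59, 65, 32, 47, 63]

Partitioned: [6, 88, 59, 65, 32, 47, 63]


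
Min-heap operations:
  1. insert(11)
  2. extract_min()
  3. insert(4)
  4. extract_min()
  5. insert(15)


insert(11) -> [11]
extract_min()->11, []
insert(4) -> [4]
extract_min()->4, []
insert(15) -> [15]

Final heap: [15]


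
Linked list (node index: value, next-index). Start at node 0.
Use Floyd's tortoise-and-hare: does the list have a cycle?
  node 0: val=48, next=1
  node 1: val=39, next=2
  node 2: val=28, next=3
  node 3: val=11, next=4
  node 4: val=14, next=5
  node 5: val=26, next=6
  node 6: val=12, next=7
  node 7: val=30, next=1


Floyd's tortoise (slow, +1) and hare (fast, +2):
  init: slow=0, fast=0
  step 1: slow=1, fast=2
  step 2: slow=2, fast=4
  step 3: slow=3, fast=6
  step 4: slow=4, fast=1
  step 5: slow=5, fast=3
  step 6: slow=6, fast=5
  step 7: slow=7, fast=7
  slow == fast at node 7: cycle detected

Cycle: yes


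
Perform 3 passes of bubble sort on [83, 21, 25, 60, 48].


Initial: [83, 21, 25, 60, 48]
Pass 1: [21, 25, 60, 48, 83] (4 swaps)
Pass 2: [21, 25, 48, 60, 83] (1 swaps)
Pass 3: [21, 25, 48, 60, 83] (0 swaps)

After 3 passes: [21, 25, 48, 60, 83]


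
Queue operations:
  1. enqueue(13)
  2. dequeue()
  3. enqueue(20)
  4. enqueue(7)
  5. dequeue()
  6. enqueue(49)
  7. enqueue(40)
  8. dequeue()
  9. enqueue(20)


enqueue(13) -> [13]
dequeue()->13, []
enqueue(20) -> [20]
enqueue(7) -> [20, 7]
dequeue()->20, [7]
enqueue(49) -> [7, 49]
enqueue(40) -> [7, 49, 40]
dequeue()->7, [49, 40]
enqueue(20) -> [49, 40, 20]

Final queue: [49, 40, 20]


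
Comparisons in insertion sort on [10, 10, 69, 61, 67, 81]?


Algorithm: insertion sort
Input: [10, 10, 69, 61, 67, 81]
Sorted: [10, 10, 61, 67, 69, 81]

7


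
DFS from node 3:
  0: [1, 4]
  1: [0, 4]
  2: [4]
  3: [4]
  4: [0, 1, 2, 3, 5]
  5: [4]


Visit 3, push [4]
Visit 4, push [5, 2, 1, 0]
Visit 0, push [1]
Visit 1, push []
Visit 2, push []
Visit 5, push []

DFS order: [3, 4, 0, 1, 2, 5]


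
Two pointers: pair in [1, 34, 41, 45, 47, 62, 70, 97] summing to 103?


lo=0(1)+hi=7(97)=98
lo=1(34)+hi=7(97)=131
lo=1(34)+hi=6(70)=104
lo=1(34)+hi=5(62)=96
lo=2(41)+hi=5(62)=103

Yes: 41+62=103


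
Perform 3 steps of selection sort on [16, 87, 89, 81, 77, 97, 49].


Initial: [16, 87, 89, 81, 77, 97, 49]
Step 1: min=16 at 0
  Swap: [16, 87, 89, 81, 77, 97, 49]
Step 2: min=49 at 6
  Swap: [16, 49, 89, 81, 77, 97, 87]
Step 3: min=77 at 4
  Swap: [16, 49, 77, 81, 89, 97, 87]

After 3 steps: [16, 49, 77, 81, 89, 97, 87]


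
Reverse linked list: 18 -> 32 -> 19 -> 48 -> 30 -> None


Step 1: curr=18, set curr.next=prev(None) | reversed so far: 18
Step 2: curr=32, set curr.next=prev(18) | reversed so far: 32 -> 18
Step 3: curr=19, set curr.next=prev(32) | reversed so far: 19 -> 32 -> 18
Step 4: curr=48, set curr.next=prev(19) | reversed so far: 48 -> 19 -> 32 -> 18
Step 5: curr=30, set curr.next=prev(48) | reversed so far: 30 -> 48 -> 19 -> 32 -> 18

30 -> 48 -> 19 -> 32 -> 18 -> None


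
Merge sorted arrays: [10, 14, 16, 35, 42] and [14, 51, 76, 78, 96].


Take 10 from A
Take 14 from A
Take 14 from B
Take 16 from A
Take 35 from A
Take 42 from A

Merged: [10, 14, 14, 16, 35, 42, 51, 76, 78, 96]


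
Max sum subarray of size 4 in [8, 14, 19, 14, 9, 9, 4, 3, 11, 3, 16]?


[0:4]: 55
[1:5]: 56
[2:6]: 51
[3:7]: 36
[4:8]: 25
[5:9]: 27
[6:10]: 21
[7:11]: 33

Max: 56 at [1:5]


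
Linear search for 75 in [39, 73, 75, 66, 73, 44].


i=0: 39!=75
i=1: 73!=75
i=2: 75==75 found!

Found at 2, 3 comps


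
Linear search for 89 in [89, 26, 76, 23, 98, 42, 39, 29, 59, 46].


i=0: 89==89 found!

Found at 0, 1 comps


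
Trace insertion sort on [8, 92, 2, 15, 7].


Initial: [8, 92, 2, 15, 7]
Insert 92: [8, 92, 2, 15, 7]
Insert 2: [2, 8, 92, 15, 7]
Insert 15: [2, 8, 15, 92, 7]
Insert 7: [2, 7, 8, 15, 92]

Sorted: [2, 7, 8, 15, 92]


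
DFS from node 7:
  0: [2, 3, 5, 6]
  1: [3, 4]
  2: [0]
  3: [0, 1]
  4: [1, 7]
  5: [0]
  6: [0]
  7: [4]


Visit 7, push [4]
Visit 4, push [1]
Visit 1, push [3]
Visit 3, push [0]
Visit 0, push [6, 5, 2]
Visit 2, push []
Visit 5, push []
Visit 6, push []

DFS order: [7, 4, 1, 3, 0, 2, 5, 6]


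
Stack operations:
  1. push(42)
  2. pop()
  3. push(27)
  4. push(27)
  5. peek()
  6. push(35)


push(42) -> [42]
pop()->42, []
push(27) -> [27]
push(27) -> [27, 27]
peek()->27
push(35) -> [27, 27, 35]

Final stack: [27, 27, 35]


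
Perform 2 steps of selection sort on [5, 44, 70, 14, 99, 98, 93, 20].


Initial: [5, 44, 70, 14, 99, 98, 93, 20]
Step 1: min=5 at 0
  Swap: [5, 44, 70, 14, 99, 98, 93, 20]
Step 2: min=14 at 3
  Swap: [5, 14, 70, 44, 99, 98, 93, 20]

After 2 steps: [5, 14, 70, 44, 99, 98, 93, 20]


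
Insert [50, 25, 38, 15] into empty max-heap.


Insert 50: [50]
Insert 25: [50, 25]
Insert 38: [50, 25, 38]
Insert 15: [50, 25, 38, 15]

Final heap: [50, 25, 38, 15]


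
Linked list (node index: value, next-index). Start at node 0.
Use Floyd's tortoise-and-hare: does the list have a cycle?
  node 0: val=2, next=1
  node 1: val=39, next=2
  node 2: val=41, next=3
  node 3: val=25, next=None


Floyd's tortoise (slow, +1) and hare (fast, +2):
  init: slow=0, fast=0
  step 1: slow=1, fast=2
  step 2: fast 2->3->None, no cycle

Cycle: no


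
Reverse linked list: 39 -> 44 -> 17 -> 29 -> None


Step 1: curr=39, set curr.next=prev(None) | reversed so far: 39
Step 2: curr=44, set curr.next=prev(39) | reversed so far: 44 -> 39
Step 3: curr=17, set curr.next=prev(44) | reversed so far: 17 -> 44 -> 39
Step 4: curr=29, set curr.next=prev(17) | reversed so far: 29 -> 17 -> 44 -> 39

29 -> 17 -> 44 -> 39 -> None


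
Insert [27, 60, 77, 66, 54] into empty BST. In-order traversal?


Insert 27: root
Insert 60: R from 27
Insert 77: R from 27 -> R from 60
Insert 66: R from 27 -> R from 60 -> L from 77
Insert 54: R from 27 -> L from 60

In-order: [27, 54, 60, 66, 77]


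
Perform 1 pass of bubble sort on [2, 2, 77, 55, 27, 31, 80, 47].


Initial: [2, 2, 77, 55, 27, 31, 80, 47]
Pass 1: [2, 2, 55, 27, 31, 77, 47, 80] (4 swaps)

After 1 pass: [2, 2, 55, 27, 31, 77, 47, 80]


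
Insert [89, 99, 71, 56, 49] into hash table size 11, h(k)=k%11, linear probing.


Insert 89: h=1 -> slot 1
Insert 99: h=0 -> slot 0
Insert 71: h=5 -> slot 5
Insert 56: h=1, 1 probes -> slot 2
Insert 49: h=5, 1 probes -> slot 6

Table: [99, 89, 56, None, None, 71, 49, None, None, None, None]


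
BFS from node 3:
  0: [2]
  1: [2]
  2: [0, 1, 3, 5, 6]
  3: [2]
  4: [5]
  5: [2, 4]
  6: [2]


Visit 3, enqueue [2]
Visit 2, enqueue [0, 1, 5, 6]
Visit 0, enqueue []
Visit 1, enqueue []
Visit 5, enqueue [4]
Visit 6, enqueue []
Visit 4, enqueue []

BFS order: [3, 2, 0, 1, 5, 6, 4]


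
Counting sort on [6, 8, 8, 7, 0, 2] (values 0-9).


Input: [6, 8, 8, 7, 0, 2]
Counts: [1, 0, 1, 0, 0, 0, 1, 1, 2, 0]

Sorted: [0, 2, 6, 7, 8, 8]


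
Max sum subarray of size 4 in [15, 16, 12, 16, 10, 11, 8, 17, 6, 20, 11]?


[0:4]: 59
[1:5]: 54
[2:6]: 49
[3:7]: 45
[4:8]: 46
[5:9]: 42
[6:10]: 51
[7:11]: 54

Max: 59 at [0:4]


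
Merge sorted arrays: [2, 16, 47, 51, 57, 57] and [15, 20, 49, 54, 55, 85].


Take 2 from A
Take 15 from B
Take 16 from A
Take 20 from B
Take 47 from A
Take 49 from B
Take 51 from A
Take 54 from B
Take 55 from B
Take 57 from A
Take 57 from A

Merged: [2, 15, 16, 20, 47, 49, 51, 54, 55, 57, 57, 85]


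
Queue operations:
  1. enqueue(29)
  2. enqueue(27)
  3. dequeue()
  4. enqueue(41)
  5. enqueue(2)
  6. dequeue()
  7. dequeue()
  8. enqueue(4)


enqueue(29) -> [29]
enqueue(27) -> [29, 27]
dequeue()->29, [27]
enqueue(41) -> [27, 41]
enqueue(2) -> [27, 41, 2]
dequeue()->27, [41, 2]
dequeue()->41, [2]
enqueue(4) -> [2, 4]

Final queue: [2, 4]


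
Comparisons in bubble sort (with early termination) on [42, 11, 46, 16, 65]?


Algorithm: bubble sort (with early termination)
Input: [42, 11, 46, 16, 65]
Sorted: [11, 16, 42, 46, 65]

9


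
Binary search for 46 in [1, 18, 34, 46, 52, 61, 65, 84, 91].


Step 1: lo=0, hi=8, mid=4, val=52
Step 2: lo=0, hi=3, mid=1, val=18
Step 3: lo=2, hi=3, mid=2, val=34
Step 4: lo=3, hi=3, mid=3, val=46

Found at index 3


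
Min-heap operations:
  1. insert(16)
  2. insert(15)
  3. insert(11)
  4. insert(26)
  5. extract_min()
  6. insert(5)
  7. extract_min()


insert(16) -> [16]
insert(15) -> [15, 16]
insert(11) -> [11, 16, 15]
insert(26) -> [11, 16, 15, 26]
extract_min()->11, [15, 16, 26]
insert(5) -> [5, 15, 26, 16]
extract_min()->5, [15, 16, 26]

Final heap: [15, 16, 26]


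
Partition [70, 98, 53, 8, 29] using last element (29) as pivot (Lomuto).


Pivot: 29
  8 <= 29: swap -> [8, 98, 53, 70, 29]
Place pivot at 1: [8, 29, 53, 70, 98]

Partitioned: [8, 29, 53, 70, 98]


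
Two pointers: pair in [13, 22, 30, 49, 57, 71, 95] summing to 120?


lo=0(13)+hi=6(95)=108
lo=1(22)+hi=6(95)=117
lo=2(30)+hi=6(95)=125
lo=2(30)+hi=5(71)=101
lo=3(49)+hi=5(71)=120

Yes: 49+71=120


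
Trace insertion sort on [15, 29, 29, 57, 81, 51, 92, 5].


Initial: [15, 29, 29, 57, 81, 51, 92, 5]
Insert 29: [15, 29, 29, 57, 81, 51, 92, 5]
Insert 29: [15, 29, 29, 57, 81, 51, 92, 5]
Insert 57: [15, 29, 29, 57, 81, 51, 92, 5]
Insert 81: [15, 29, 29, 57, 81, 51, 92, 5]
Insert 51: [15, 29, 29, 51, 57, 81, 92, 5]
Insert 92: [15, 29, 29, 51, 57, 81, 92, 5]
Insert 5: [5, 15, 29, 29, 51, 57, 81, 92]

Sorted: [5, 15, 29, 29, 51, 57, 81, 92]


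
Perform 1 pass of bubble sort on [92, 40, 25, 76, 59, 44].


Initial: [92, 40, 25, 76, 59, 44]
Pass 1: [40, 25, 76, 59, 44, 92] (5 swaps)

After 1 pass: [40, 25, 76, 59, 44, 92]


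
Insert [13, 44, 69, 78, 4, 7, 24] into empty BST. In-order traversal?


Insert 13: root
Insert 44: R from 13
Insert 69: R from 13 -> R from 44
Insert 78: R from 13 -> R from 44 -> R from 69
Insert 4: L from 13
Insert 7: L from 13 -> R from 4
Insert 24: R from 13 -> L from 44

In-order: [4, 7, 13, 24, 44, 69, 78]


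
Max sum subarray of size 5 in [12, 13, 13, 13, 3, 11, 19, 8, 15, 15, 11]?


[0:5]: 54
[1:6]: 53
[2:7]: 59
[3:8]: 54
[4:9]: 56
[5:10]: 68
[6:11]: 68

Max: 68 at [5:10]


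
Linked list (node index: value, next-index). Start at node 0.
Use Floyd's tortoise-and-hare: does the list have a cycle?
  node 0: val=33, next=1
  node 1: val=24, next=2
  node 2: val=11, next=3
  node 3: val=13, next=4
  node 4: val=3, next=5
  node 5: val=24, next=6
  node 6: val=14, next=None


Floyd's tortoise (slow, +1) and hare (fast, +2):
  init: slow=0, fast=0
  step 1: slow=1, fast=2
  step 2: slow=2, fast=4
  step 3: slow=3, fast=6
  step 4: fast -> None, no cycle

Cycle: no


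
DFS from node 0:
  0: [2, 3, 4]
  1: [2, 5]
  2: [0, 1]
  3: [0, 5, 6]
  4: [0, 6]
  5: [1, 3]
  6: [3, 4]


Visit 0, push [4, 3, 2]
Visit 2, push [1]
Visit 1, push [5]
Visit 5, push [3]
Visit 3, push [6]
Visit 6, push [4]
Visit 4, push []

DFS order: [0, 2, 1, 5, 3, 6, 4]


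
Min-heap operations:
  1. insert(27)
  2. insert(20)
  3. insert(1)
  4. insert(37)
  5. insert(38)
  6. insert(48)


insert(27) -> [27]
insert(20) -> [20, 27]
insert(1) -> [1, 27, 20]
insert(37) -> [1, 27, 20, 37]
insert(38) -> [1, 27, 20, 37, 38]
insert(48) -> [1, 27, 20, 37, 38, 48]

Final heap: [1, 27, 20, 37, 38, 48]


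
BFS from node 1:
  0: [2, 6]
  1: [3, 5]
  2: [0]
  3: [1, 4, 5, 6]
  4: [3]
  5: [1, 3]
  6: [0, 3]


Visit 1, enqueue [3, 5]
Visit 3, enqueue [4, 6]
Visit 5, enqueue []
Visit 4, enqueue []
Visit 6, enqueue [0]
Visit 0, enqueue [2]
Visit 2, enqueue []

BFS order: [1, 3, 5, 4, 6, 0, 2]


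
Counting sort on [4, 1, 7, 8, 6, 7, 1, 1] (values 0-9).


Input: [4, 1, 7, 8, 6, 7, 1, 1]
Counts: [0, 3, 0, 0, 1, 0, 1, 2, 1, 0]

Sorted: [1, 1, 1, 4, 6, 7, 7, 8]


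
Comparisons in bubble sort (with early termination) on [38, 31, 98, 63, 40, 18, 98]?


Algorithm: bubble sort (with early termination)
Input: [38, 31, 98, 63, 40, 18, 98]
Sorted: [18, 31, 38, 40, 63, 98, 98]

21


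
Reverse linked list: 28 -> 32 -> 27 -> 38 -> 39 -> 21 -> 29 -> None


Step 1: curr=28, set curr.next=prev(None) | reversed so far: 28
Step 2: curr=32, set curr.next=prev(28) | reversed so far: 32 -> 28
Step 3: curr=27, set curr.next=prev(32) | reversed so far: 27 -> 32 -> 28
Step 4: curr=38, set curr.next=prev(27) | reversed so far: 38 -> 27 -> 32 -> 28
Step 5: curr=39, set curr.next=prev(38) | reversed so far: 39 -> 38 -> 27 -> 32 -> 28
Step 6: curr=21, set curr.next=prev(39) | reversed so far: 21 -> 39 -> 38 -> 27 -> 32 -> 28
Step 7: curr=29, set curr.next=prev(21) | reversed so far: 29 -> 21 -> 39 -> 38 -> 27 -> 32 -> 28

29 -> 21 -> 39 -> 38 -> 27 -> 32 -> 28 -> None


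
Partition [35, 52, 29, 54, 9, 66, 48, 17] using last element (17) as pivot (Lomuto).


Pivot: 17
  9 <= 17: swap -> [9, 52, 29, 54, 35, 66, 48, 17]
Place pivot at 1: [9, 17, 29, 54, 35, 66, 48, 52]

Partitioned: [9, 17, 29, 54, 35, 66, 48, 52]


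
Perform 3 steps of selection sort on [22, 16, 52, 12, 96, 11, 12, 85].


Initial: [22, 16, 52, 12, 96, 11, 12, 85]
Step 1: min=11 at 5
  Swap: [11, 16, 52, 12, 96, 22, 12, 85]
Step 2: min=12 at 3
  Swap: [11, 12, 52, 16, 96, 22, 12, 85]
Step 3: min=12 at 6
  Swap: [11, 12, 12, 16, 96, 22, 52, 85]

After 3 steps: [11, 12, 12, 16, 96, 22, 52, 85]


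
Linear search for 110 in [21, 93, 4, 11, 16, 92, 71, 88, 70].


i=0: 21!=110
i=1: 93!=110
i=2: 4!=110
i=3: 11!=110
i=4: 16!=110
i=5: 92!=110
i=6: 71!=110
i=7: 88!=110
i=8: 70!=110

Not found, 9 comps


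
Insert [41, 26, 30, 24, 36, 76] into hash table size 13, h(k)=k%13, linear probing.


Insert 41: h=2 -> slot 2
Insert 26: h=0 -> slot 0
Insert 30: h=4 -> slot 4
Insert 24: h=11 -> slot 11
Insert 36: h=10 -> slot 10
Insert 76: h=11, 1 probes -> slot 12

Table: [26, None, 41, None, 30, None, None, None, None, None, 36, 24, 76]


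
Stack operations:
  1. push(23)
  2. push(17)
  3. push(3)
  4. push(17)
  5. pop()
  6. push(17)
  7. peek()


push(23) -> [23]
push(17) -> [23, 17]
push(3) -> [23, 17, 3]
push(17) -> [23, 17, 3, 17]
pop()->17, [23, 17, 3]
push(17) -> [23, 17, 3, 17]
peek()->17

Final stack: [23, 17, 3, 17]


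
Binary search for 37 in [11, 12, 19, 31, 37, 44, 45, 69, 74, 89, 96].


Step 1: lo=0, hi=10, mid=5, val=44
Step 2: lo=0, hi=4, mid=2, val=19
Step 3: lo=3, hi=4, mid=3, val=31
Step 4: lo=4, hi=4, mid=4, val=37

Found at index 4


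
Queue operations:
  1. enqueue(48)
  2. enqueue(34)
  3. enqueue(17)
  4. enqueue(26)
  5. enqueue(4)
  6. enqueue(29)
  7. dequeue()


enqueue(48) -> [48]
enqueue(34) -> [48, 34]
enqueue(17) -> [48, 34, 17]
enqueue(26) -> [48, 34, 17, 26]
enqueue(4) -> [48, 34, 17, 26, 4]
enqueue(29) -> [48, 34, 17, 26, 4, 29]
dequeue()->48, [34, 17, 26, 4, 29]

Final queue: [34, 17, 26, 4, 29]


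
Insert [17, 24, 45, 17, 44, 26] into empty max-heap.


Insert 17: [17]
Insert 24: [24, 17]
Insert 45: [45, 17, 24]
Insert 17: [45, 17, 24, 17]
Insert 44: [45, 44, 24, 17, 17]
Insert 26: [45, 44, 26, 17, 17, 24]

Final heap: [45, 44, 26, 17, 17, 24]


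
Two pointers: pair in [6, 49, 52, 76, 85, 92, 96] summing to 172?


lo=0(6)+hi=6(96)=102
lo=1(49)+hi=6(96)=145
lo=2(52)+hi=6(96)=148
lo=3(76)+hi=6(96)=172

Yes: 76+96=172


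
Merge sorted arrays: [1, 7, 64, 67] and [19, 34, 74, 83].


Take 1 from A
Take 7 from A
Take 19 from B
Take 34 from B
Take 64 from A
Take 67 from A

Merged: [1, 7, 19, 34, 64, 67, 74, 83]


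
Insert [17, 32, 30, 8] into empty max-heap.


Insert 17: [17]
Insert 32: [32, 17]
Insert 30: [32, 17, 30]
Insert 8: [32, 17, 30, 8]

Final heap: [32, 17, 30, 8]


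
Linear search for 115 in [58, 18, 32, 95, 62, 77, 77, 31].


i=0: 58!=115
i=1: 18!=115
i=2: 32!=115
i=3: 95!=115
i=4: 62!=115
i=5: 77!=115
i=6: 77!=115
i=7: 31!=115

Not found, 8 comps


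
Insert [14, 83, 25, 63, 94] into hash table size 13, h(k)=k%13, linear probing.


Insert 14: h=1 -> slot 1
Insert 83: h=5 -> slot 5
Insert 25: h=12 -> slot 12
Insert 63: h=11 -> slot 11
Insert 94: h=3 -> slot 3

Table: [None, 14, None, 94, None, 83, None, None, None, None, None, 63, 25]


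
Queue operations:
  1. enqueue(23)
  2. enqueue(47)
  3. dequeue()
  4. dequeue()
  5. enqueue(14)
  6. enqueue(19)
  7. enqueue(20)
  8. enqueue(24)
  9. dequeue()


enqueue(23) -> [23]
enqueue(47) -> [23, 47]
dequeue()->23, [47]
dequeue()->47, []
enqueue(14) -> [14]
enqueue(19) -> [14, 19]
enqueue(20) -> [14, 19, 20]
enqueue(24) -> [14, 19, 20, 24]
dequeue()->14, [19, 20, 24]

Final queue: [19, 20, 24]


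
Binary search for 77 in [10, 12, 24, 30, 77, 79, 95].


Step 1: lo=0, hi=6, mid=3, val=30
Step 2: lo=4, hi=6, mid=5, val=79
Step 3: lo=4, hi=4, mid=4, val=77

Found at index 4


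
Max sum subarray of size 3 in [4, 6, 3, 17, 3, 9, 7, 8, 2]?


[0:3]: 13
[1:4]: 26
[2:5]: 23
[3:6]: 29
[4:7]: 19
[5:8]: 24
[6:9]: 17

Max: 29 at [3:6]


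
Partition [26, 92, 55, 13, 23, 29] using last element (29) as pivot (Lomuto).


Pivot: 29
  26 <= 29: advance i (no swap)
  13 <= 29: swap -> [26, 13, 55, 92, 23, 29]
  23 <= 29: swap -> [26, 13, 23, 92, 55, 29]
Place pivot at 3: [26, 13, 23, 29, 55, 92]

Partitioned: [26, 13, 23, 29, 55, 92]


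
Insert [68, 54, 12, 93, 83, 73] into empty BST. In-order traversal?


Insert 68: root
Insert 54: L from 68
Insert 12: L from 68 -> L from 54
Insert 93: R from 68
Insert 83: R from 68 -> L from 93
Insert 73: R from 68 -> L from 93 -> L from 83

In-order: [12, 54, 68, 73, 83, 93]


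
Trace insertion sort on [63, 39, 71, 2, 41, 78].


Initial: [63, 39, 71, 2, 41, 78]
Insert 39: [39, 63, 71, 2, 41, 78]
Insert 71: [39, 63, 71, 2, 41, 78]
Insert 2: [2, 39, 63, 71, 41, 78]
Insert 41: [2, 39, 41, 63, 71, 78]
Insert 78: [2, 39, 41, 63, 71, 78]

Sorted: [2, 39, 41, 63, 71, 78]


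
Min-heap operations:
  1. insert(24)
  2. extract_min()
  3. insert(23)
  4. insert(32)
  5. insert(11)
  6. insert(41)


insert(24) -> [24]
extract_min()->24, []
insert(23) -> [23]
insert(32) -> [23, 32]
insert(11) -> [11, 32, 23]
insert(41) -> [11, 32, 23, 41]

Final heap: [11, 32, 23, 41]


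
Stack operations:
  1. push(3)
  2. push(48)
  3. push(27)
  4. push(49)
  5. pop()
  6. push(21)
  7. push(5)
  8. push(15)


push(3) -> [3]
push(48) -> [3, 48]
push(27) -> [3, 48, 27]
push(49) -> [3, 48, 27, 49]
pop()->49, [3, 48, 27]
push(21) -> [3, 48, 27, 21]
push(5) -> [3, 48, 27, 21, 5]
push(15) -> [3, 48, 27, 21, 5, 15]

Final stack: [3, 48, 27, 21, 5, 15]


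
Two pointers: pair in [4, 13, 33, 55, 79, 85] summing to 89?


lo=0(4)+hi=5(85)=89

Yes: 4+85=89


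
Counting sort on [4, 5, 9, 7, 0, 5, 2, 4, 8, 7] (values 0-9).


Input: [4, 5, 9, 7, 0, 5, 2, 4, 8, 7]
Counts: [1, 0, 1, 0, 2, 2, 0, 2, 1, 1]

Sorted: [0, 2, 4, 4, 5, 5, 7, 7, 8, 9]


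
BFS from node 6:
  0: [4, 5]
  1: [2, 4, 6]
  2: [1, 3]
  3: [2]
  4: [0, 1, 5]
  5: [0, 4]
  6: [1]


Visit 6, enqueue [1]
Visit 1, enqueue [2, 4]
Visit 2, enqueue [3]
Visit 4, enqueue [0, 5]
Visit 3, enqueue []
Visit 0, enqueue []
Visit 5, enqueue []

BFS order: [6, 1, 2, 4, 3, 0, 5]


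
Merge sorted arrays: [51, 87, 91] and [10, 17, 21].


Take 10 from B
Take 17 from B
Take 21 from B

Merged: [10, 17, 21, 51, 87, 91]


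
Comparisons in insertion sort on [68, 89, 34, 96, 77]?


Algorithm: insertion sort
Input: [68, 89, 34, 96, 77]
Sorted: [34, 68, 77, 89, 96]

7


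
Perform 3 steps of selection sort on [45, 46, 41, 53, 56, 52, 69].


Initial: [45, 46, 41, 53, 56, 52, 69]
Step 1: min=41 at 2
  Swap: [41, 46, 45, 53, 56, 52, 69]
Step 2: min=45 at 2
  Swap: [41, 45, 46, 53, 56, 52, 69]
Step 3: min=46 at 2
  Swap: [41, 45, 46, 53, 56, 52, 69]

After 3 steps: [41, 45, 46, 53, 56, 52, 69]


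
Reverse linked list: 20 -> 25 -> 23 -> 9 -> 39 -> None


Step 1: curr=20, set curr.next=prev(None) | reversed so far: 20
Step 2: curr=25, set curr.next=prev(20) | reversed so far: 25 -> 20
Step 3: curr=23, set curr.next=prev(25) | reversed so far: 23 -> 25 -> 20
Step 4: curr=9, set curr.next=prev(23) | reversed so far: 9 -> 23 -> 25 -> 20
Step 5: curr=39, set curr.next=prev(9) | reversed so far: 39 -> 9 -> 23 -> 25 -> 20

39 -> 9 -> 23 -> 25 -> 20 -> None


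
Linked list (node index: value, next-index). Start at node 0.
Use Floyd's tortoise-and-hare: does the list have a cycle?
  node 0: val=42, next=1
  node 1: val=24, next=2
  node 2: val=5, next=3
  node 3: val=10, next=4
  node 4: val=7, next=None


Floyd's tortoise (slow, +1) and hare (fast, +2):
  init: slow=0, fast=0
  step 1: slow=1, fast=2
  step 2: slow=2, fast=4
  step 3: fast -> None, no cycle

Cycle: no


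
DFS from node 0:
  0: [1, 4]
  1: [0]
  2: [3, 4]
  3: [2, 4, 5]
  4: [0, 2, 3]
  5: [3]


Visit 0, push [4, 1]
Visit 1, push []
Visit 4, push [3, 2]
Visit 2, push [3]
Visit 3, push [5]
Visit 5, push []

DFS order: [0, 1, 4, 2, 3, 5]


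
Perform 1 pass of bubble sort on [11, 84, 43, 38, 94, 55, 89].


Initial: [11, 84, 43, 38, 94, 55, 89]
Pass 1: [11, 43, 38, 84, 55, 89, 94] (4 swaps)

After 1 pass: [11, 43, 38, 84, 55, 89, 94]


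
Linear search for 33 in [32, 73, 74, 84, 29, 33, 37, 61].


i=0: 32!=33
i=1: 73!=33
i=2: 74!=33
i=3: 84!=33
i=4: 29!=33
i=5: 33==33 found!

Found at 5, 6 comps


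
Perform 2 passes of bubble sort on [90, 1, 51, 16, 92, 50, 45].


Initial: [90, 1, 51, 16, 92, 50, 45]
Pass 1: [1, 51, 16, 90, 50, 45, 92] (5 swaps)
Pass 2: [1, 16, 51, 50, 45, 90, 92] (3 swaps)

After 2 passes: [1, 16, 51, 50, 45, 90, 92]


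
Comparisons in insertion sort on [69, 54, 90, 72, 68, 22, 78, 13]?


Algorithm: insertion sort
Input: [69, 54, 90, 72, 68, 22, 78, 13]
Sorted: [13, 22, 54, 68, 69, 72, 78, 90]

22


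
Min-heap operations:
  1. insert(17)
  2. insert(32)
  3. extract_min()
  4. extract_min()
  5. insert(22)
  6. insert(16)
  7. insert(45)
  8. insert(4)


insert(17) -> [17]
insert(32) -> [17, 32]
extract_min()->17, [32]
extract_min()->32, []
insert(22) -> [22]
insert(16) -> [16, 22]
insert(45) -> [16, 22, 45]
insert(4) -> [4, 16, 45, 22]

Final heap: [4, 16, 45, 22]


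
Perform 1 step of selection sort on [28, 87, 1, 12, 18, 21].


Initial: [28, 87, 1, 12, 18, 21]
Step 1: min=1 at 2
  Swap: [1, 87, 28, 12, 18, 21]

After 1 step: [1, 87, 28, 12, 18, 21]


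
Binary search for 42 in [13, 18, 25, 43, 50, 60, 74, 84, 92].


Step 1: lo=0, hi=8, mid=4, val=50
Step 2: lo=0, hi=3, mid=1, val=18
Step 3: lo=2, hi=3, mid=2, val=25
Step 4: lo=3, hi=3, mid=3, val=43

Not found


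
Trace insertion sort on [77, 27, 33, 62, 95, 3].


Initial: [77, 27, 33, 62, 95, 3]
Insert 27: [27, 77, 33, 62, 95, 3]
Insert 33: [27, 33, 77, 62, 95, 3]
Insert 62: [27, 33, 62, 77, 95, 3]
Insert 95: [27, 33, 62, 77, 95, 3]
Insert 3: [3, 27, 33, 62, 77, 95]

Sorted: [3, 27, 33, 62, 77, 95]


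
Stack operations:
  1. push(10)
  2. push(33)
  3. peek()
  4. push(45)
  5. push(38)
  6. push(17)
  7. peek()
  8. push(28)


push(10) -> [10]
push(33) -> [10, 33]
peek()->33
push(45) -> [10, 33, 45]
push(38) -> [10, 33, 45, 38]
push(17) -> [10, 33, 45, 38, 17]
peek()->17
push(28) -> [10, 33, 45, 38, 17, 28]

Final stack: [10, 33, 45, 38, 17, 28]


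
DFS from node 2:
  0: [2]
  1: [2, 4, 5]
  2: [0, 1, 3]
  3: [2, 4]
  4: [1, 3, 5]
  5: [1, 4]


Visit 2, push [3, 1, 0]
Visit 0, push []
Visit 1, push [5, 4]
Visit 4, push [5, 3]
Visit 3, push []
Visit 5, push []

DFS order: [2, 0, 1, 4, 3, 5]


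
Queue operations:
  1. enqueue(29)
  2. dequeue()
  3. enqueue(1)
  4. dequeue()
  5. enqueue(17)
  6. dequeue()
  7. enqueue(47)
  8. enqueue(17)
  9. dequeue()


enqueue(29) -> [29]
dequeue()->29, []
enqueue(1) -> [1]
dequeue()->1, []
enqueue(17) -> [17]
dequeue()->17, []
enqueue(47) -> [47]
enqueue(17) -> [47, 17]
dequeue()->47, [17]

Final queue: [17]


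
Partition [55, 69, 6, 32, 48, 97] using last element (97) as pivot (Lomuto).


Pivot: 97
  55 <= 97: advance i (no swap)
  69 <= 97: advance i (no swap)
  6 <= 97: advance i (no swap)
  32 <= 97: advance i (no swap)
  48 <= 97: advance i (no swap)
Place pivot at 5: [55, 69, 6, 32, 48, 97]

Partitioned: [55, 69, 6, 32, 48, 97]


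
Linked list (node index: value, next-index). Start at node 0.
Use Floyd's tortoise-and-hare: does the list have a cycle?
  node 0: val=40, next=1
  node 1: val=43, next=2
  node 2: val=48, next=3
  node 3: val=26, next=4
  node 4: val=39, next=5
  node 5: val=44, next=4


Floyd's tortoise (slow, +1) and hare (fast, +2):
  init: slow=0, fast=0
  step 1: slow=1, fast=2
  step 2: slow=2, fast=4
  step 3: slow=3, fast=4
  step 4: slow=4, fast=4
  slow == fast at node 4: cycle detected

Cycle: yes


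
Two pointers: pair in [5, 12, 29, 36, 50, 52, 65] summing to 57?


lo=0(5)+hi=6(65)=70
lo=0(5)+hi=5(52)=57

Yes: 5+52=57


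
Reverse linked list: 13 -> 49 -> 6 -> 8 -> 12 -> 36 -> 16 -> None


Step 1: curr=13, set curr.next=prev(None) | reversed so far: 13
Step 2: curr=49, set curr.next=prev(13) | reversed so far: 49 -> 13
Step 3: curr=6, set curr.next=prev(49) | reversed so far: 6 -> 49 -> 13
Step 4: curr=8, set curr.next=prev(6) | reversed so far: 8 -> 6 -> 49 -> 13
Step 5: curr=12, set curr.next=prev(8) | reversed so far: 12 -> 8 -> 6 -> 49 -> 13
Step 6: curr=36, set curr.next=prev(12) | reversed so far: 36 -> 12 -> 8 -> 6 -> 49 -> 13
Step 7: curr=16, set curr.next=prev(36) | reversed so far: 16 -> 36 -> 12 -> 8 -> 6 -> 49 -> 13

16 -> 36 -> 12 -> 8 -> 6 -> 49 -> 13 -> None


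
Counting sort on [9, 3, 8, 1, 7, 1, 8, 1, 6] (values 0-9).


Input: [9, 3, 8, 1, 7, 1, 8, 1, 6]
Counts: [0, 3, 0, 1, 0, 0, 1, 1, 2, 1]

Sorted: [1, 1, 1, 3, 6, 7, 8, 8, 9]


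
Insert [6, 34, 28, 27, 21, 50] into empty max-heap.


Insert 6: [6]
Insert 34: [34, 6]
Insert 28: [34, 6, 28]
Insert 27: [34, 27, 28, 6]
Insert 21: [34, 27, 28, 6, 21]
Insert 50: [50, 27, 34, 6, 21, 28]

Final heap: [50, 27, 34, 6, 21, 28]


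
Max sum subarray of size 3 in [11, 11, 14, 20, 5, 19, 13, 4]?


[0:3]: 36
[1:4]: 45
[2:5]: 39
[3:6]: 44
[4:7]: 37
[5:8]: 36

Max: 45 at [1:4]


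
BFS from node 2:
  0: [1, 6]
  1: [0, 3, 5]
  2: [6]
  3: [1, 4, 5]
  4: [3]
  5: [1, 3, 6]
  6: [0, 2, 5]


Visit 2, enqueue [6]
Visit 6, enqueue [0, 5]
Visit 0, enqueue [1]
Visit 5, enqueue [3]
Visit 1, enqueue []
Visit 3, enqueue [4]
Visit 4, enqueue []

BFS order: [2, 6, 0, 5, 1, 3, 4]


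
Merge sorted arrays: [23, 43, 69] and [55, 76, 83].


Take 23 from A
Take 43 from A
Take 55 from B
Take 69 from A

Merged: [23, 43, 55, 69, 76, 83]


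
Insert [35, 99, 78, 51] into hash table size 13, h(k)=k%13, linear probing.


Insert 35: h=9 -> slot 9
Insert 99: h=8 -> slot 8
Insert 78: h=0 -> slot 0
Insert 51: h=12 -> slot 12

Table: [78, None, None, None, None, None, None, None, 99, 35, None, None, 51]


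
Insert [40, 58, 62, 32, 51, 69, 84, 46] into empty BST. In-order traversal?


Insert 40: root
Insert 58: R from 40
Insert 62: R from 40 -> R from 58
Insert 32: L from 40
Insert 51: R from 40 -> L from 58
Insert 69: R from 40 -> R from 58 -> R from 62
Insert 84: R from 40 -> R from 58 -> R from 62 -> R from 69
Insert 46: R from 40 -> L from 58 -> L from 51

In-order: [32, 40, 46, 51, 58, 62, 69, 84]


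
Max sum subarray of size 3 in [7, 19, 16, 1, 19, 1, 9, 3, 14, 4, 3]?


[0:3]: 42
[1:4]: 36
[2:5]: 36
[3:6]: 21
[4:7]: 29
[5:8]: 13
[6:9]: 26
[7:10]: 21
[8:11]: 21

Max: 42 at [0:3]


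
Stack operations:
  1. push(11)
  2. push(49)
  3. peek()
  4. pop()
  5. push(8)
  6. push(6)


push(11) -> [11]
push(49) -> [11, 49]
peek()->49
pop()->49, [11]
push(8) -> [11, 8]
push(6) -> [11, 8, 6]

Final stack: [11, 8, 6]


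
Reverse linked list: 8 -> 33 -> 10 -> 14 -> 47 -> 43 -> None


Step 1: curr=8, set curr.next=prev(None) | reversed so far: 8
Step 2: curr=33, set curr.next=prev(8) | reversed so far: 33 -> 8
Step 3: curr=10, set curr.next=prev(33) | reversed so far: 10 -> 33 -> 8
Step 4: curr=14, set curr.next=prev(10) | reversed so far: 14 -> 10 -> 33 -> 8
Step 5: curr=47, set curr.next=prev(14) | reversed so far: 47 -> 14 -> 10 -> 33 -> 8
Step 6: curr=43, set curr.next=prev(47) | reversed so far: 43 -> 47 -> 14 -> 10 -> 33 -> 8

43 -> 47 -> 14 -> 10 -> 33 -> 8 -> None


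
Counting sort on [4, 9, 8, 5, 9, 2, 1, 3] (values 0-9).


Input: [4, 9, 8, 5, 9, 2, 1, 3]
Counts: [0, 1, 1, 1, 1, 1, 0, 0, 1, 2]

Sorted: [1, 2, 3, 4, 5, 8, 9, 9]


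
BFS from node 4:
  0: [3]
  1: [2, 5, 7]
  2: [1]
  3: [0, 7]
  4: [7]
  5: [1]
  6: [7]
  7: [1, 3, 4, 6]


Visit 4, enqueue [7]
Visit 7, enqueue [1, 3, 6]
Visit 1, enqueue [2, 5]
Visit 3, enqueue [0]
Visit 6, enqueue []
Visit 2, enqueue []
Visit 5, enqueue []
Visit 0, enqueue []

BFS order: [4, 7, 1, 3, 6, 2, 5, 0]


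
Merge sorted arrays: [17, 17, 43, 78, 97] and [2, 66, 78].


Take 2 from B
Take 17 from A
Take 17 from A
Take 43 from A
Take 66 from B
Take 78 from A
Take 78 from B

Merged: [2, 17, 17, 43, 66, 78, 78, 97]


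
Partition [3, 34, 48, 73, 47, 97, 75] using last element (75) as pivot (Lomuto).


Pivot: 75
  3 <= 75: advance i (no swap)
  34 <= 75: advance i (no swap)
  48 <= 75: advance i (no swap)
  73 <= 75: advance i (no swap)
  47 <= 75: advance i (no swap)
Place pivot at 5: [3, 34, 48, 73, 47, 75, 97]

Partitioned: [3, 34, 48, 73, 47, 75, 97]
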